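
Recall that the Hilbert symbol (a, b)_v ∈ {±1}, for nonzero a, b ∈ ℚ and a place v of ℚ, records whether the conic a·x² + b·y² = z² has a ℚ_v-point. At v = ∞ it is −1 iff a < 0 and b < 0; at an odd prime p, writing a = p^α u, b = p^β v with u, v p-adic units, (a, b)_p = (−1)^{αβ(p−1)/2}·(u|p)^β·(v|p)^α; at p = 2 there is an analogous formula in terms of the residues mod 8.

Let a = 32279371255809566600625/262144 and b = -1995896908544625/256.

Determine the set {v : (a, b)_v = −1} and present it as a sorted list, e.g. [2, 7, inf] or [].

(a, b) ≡ (17081, -50065) mod (ℚ^×)²; places V = {2, 3, 5, 17, 19, 29, 31, ∞}.
(a,b)_31: α=1, u≡11; β=1, v≡2 (mod 31); (11|31)=-1, (2|31)=+1; sign (−1)^1·-1^1·+1^1 = +1.
(a,b)_2: α=-18, β=-8; u≡1, v≡7 (mod 8); ε(u)ε(v)=0·1, αω(v)=-18·0, βω(u)=-8·0; sum ≡ 0  ⇒  +1.
(a,b)_29: α=3, u≡23; β=2, v≡21 (mod 29); (23|29)=+1, (21|29)=-1; sign (−1)^0·+1^2·-1^3 = -1.
(a,b)_17: α=4, u≡15; β=3, v≡1 (mod 17); (15|17)=+1, (1|17)=+1; sign (−1)^0·+1^3·+1^4 = +1.
(a,b)_∞: sgn(17081)=+, sgn(-50065)=−, so +1.
(a,b)_5: α=4, u≡4; β=3, v≡3 (mod 5); (4|5)=+1, (3|5)=-1; sign (−1)^0·+1^3·-1^4 = +1.
(a,b)_19: α=1, u≡1; β=1, v≡5 (mod 19); (1|19)=+1, (5|19)=+1; sign (−1)^1·+1^1·+1^1 = -1.
(a,b)_3: α=16, u≡2; β=8, v≡2 (mod 3); (2|3)=-1, (2|3)=-1; sign (−1)^0·-1^8·-1^16 = +1.
(17081, -50065 / ℚ) ramifies at {19, 29}: a division algebra.

[19, 29]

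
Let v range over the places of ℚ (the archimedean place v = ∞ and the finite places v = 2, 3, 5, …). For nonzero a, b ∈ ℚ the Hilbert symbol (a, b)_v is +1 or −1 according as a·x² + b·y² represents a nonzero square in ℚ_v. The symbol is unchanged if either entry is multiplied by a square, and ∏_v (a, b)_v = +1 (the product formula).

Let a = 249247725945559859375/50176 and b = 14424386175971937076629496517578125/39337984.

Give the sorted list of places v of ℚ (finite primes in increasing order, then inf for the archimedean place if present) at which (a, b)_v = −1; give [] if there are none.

(a, b) ≡ (283679, 5365) mod (ℚ^×)²; places V = {2, 3, 5, 7, 11, 13, 17, 29, 37, 41, ∞}.
(a,b)_41: α=1, u≡31; β=2, v≡13 (mod 41); (31|41)=+1, (13|41)=-1; sign (−1)^0·+1^2·-1^1 = -1.
(a,b)_37: α=3, u≡2; β=5, v≡12 (mod 37); (2|37)=-1, (12|37)=+1; sign (−1)^0·-1^5·+1^3 = -1.
(a,b)_∞: sgn(283679)=+, sgn(5365)=+, so +1.
(a,b)_17: α=3, u≡10; β=4, v≡6 (mod 17); (10|17)=-1, (6|17)=-1; sign (−1)^0·-1^4·-1^3 = -1.
(a,b)_7: α=-2, u≡2; β=-4, v≡5 (mod 7); (2|7)=+1, (5|7)=-1; sign (−1)^0·+1^-4·-1^-2 = +1.
(a,b)_11: α=1, u≡4; β=2, v≡7 (mod 11); (4|11)=+1, (7|11)=-1; sign (−1)^0·+1^2·-1^1 = -1.
(a,b)_29: α=2, u≡28; β=3, v≡21 (mod 29); (28|29)=+1, (21|29)=-1; sign (−1)^0·+1^3·-1^2 = +1.
(a,b)_2: α=-10, β=-14; u≡7, v≡5 (mod 8); ε(u)ε(v)=1·0, αω(v)=-10·1, βω(u)=-14·0; sum ≡ 0  ⇒  +1.
(a,b)_13: α=2, u≡6; β=4, v≡12 (mod 13); (6|13)=-1, (12|13)=+1; sign (−1)^0·-1^4·+1^2 = +1.
(a,b)_3: α=0, u≡2; β=2, v≡1 (mod 3); (2|3)=-1, (1|3)=+1; sign (−1)^0·-1^2·+1^0 = +1.
(a,b)_5: α=6, u≡1; β=9, v≡3 (mod 5); (1|5)=+1, (3|5)=-1; sign (−1)^0·+1^9·-1^6 = +1.
Ram(283679, 5365) = {11, 17, 37, 41}; no ℚ_11-point on the conic.

[11, 17, 37, 41]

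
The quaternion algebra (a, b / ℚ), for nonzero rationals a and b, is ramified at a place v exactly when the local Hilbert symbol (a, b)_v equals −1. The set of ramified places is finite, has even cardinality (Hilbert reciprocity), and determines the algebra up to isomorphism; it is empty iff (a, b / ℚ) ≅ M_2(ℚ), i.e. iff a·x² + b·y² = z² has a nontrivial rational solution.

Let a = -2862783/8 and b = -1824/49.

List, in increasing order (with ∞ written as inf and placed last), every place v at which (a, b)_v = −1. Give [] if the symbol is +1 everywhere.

[3, 7, 11, 17, 19, inf]

(a, b) ≡ (-7854, -114) mod (ℚ^×)²; places V = {2, 3, 7, 11, 17, 19, ∞}.
(a,b)_3: α=7, u≡1; β=1, v≡1 (mod 3); (1|3)=+1, (1|3)=+1; sign (−1)^1·+1^1·+1^7 = -1.
(a,b)_∞: sgn(-7854)=−, sgn(-114)=−, so -1.
(a,b)_11: α=1, u≡5; β=0, v≡7 (mod 11); (5|11)=+1, (7|11)=-1; sign (−1)^0·+1^0·-1^1 = -1.
(a,b)_17: α=1, u≡11; β=0, v≡11 (mod 17); (11|17)=-1, (11|17)=-1; sign (−1)^0·-1^0·-1^1 = -1.
(a,b)_2: α=-3, β=5; u≡1, v≡7 (mod 8); ε(u)ε(v)=0·1, αω(v)=-3·0, βω(u)=5·0; sum ≡ 0  ⇒  +1.
(a,b)_19: α=0, u≡10; β=1, v≡12 (mod 19); (10|19)=-1, (12|19)=-1; sign (−1)^0·-1^1·-1^0 = -1.
(a,b)_7: α=1, u≡6; β=-2, v≡3 (mod 7); (6|7)=-1, (3|7)=-1; sign (−1)^0·-1^-2·-1^1 = -1.
(-7854, -114 / ℚ) ramifies at {3, 7, 11, 17, 19, ∞}: a division algebra.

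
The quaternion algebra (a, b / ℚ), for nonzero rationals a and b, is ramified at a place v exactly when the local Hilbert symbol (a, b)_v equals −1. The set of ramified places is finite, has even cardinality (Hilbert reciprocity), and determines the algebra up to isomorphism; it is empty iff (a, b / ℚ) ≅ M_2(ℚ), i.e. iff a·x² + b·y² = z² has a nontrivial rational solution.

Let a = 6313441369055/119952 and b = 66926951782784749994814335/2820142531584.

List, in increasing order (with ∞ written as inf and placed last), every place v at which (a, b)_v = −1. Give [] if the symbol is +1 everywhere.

Mod squares: a ≡ 160794415, b ≡ 215. Check v ∈ {∞, 2, 3, 5, 7, 17, 19, 29, 37, 41, 43}.
v=19: a=19^2·(≡12), b=19^6·(≡4) mod 19; (12|19)=-1, (4|19)=+1; (−1)^{2·6·9}·(-1)^6·(+1)^2 = +1.
v=∞: 160794415 > 0 and 215 > 0  ⇒  (a,b)_∞ = +1.
v=37: a=37^1·(≡28), b=37^2·(≡21) mod 37; (28|37)=+1, (21|37)=+1; (−1)^{1·2·18}·(+1)^2·(+1)^1 = +1.
v=5: a=5^1·(≡3), b=5^1·(≡3) mod 5; (3|5)=-1, (3|5)=-1; (−1)^{1·1·2}·(-1)^1·(-1)^1 = +1.
v=2: v_2(a)=-4, v_2(b)=-10; units ≡ 7, 7 (mod 8); ε·ε+αω+βω = 1·1+-4·0+-10·0 ≡ 1  ⇒  (a,b)_2 = -1.
v=7: a=7^-2·(≡6), b=7^-6·(≡3) mod 7; (6|7)=-1, (3|7)=-1; (−1)^{-2·-6·3}·(-1)^-6·(-1)^-2 = +1.
v=3: a=3^-2·(≡1), b=3^-4·(≡2) mod 3; (1|3)=+1, (2|3)=-1; (−1)^{-2·-4·1}·(+1)^-4·(-1)^-2 = +1.
v=29: a=29^1·(≡4), b=29^2·(≡21) mod 29; (4|29)=+1, (21|29)=-1; (−1)^{1·2·14}·(+1)^2·(-1)^1 = -1.
v=43: a=43^3·(≡5), b=43^5·(≡34) mod 43; (5|43)=-1, (34|43)=-1; (−1)^{3·5·21}·(-1)^5·(-1)^3 = -1.
v=41: a=41^1·(≡37), b=41^2·(≡16) mod 41; (37|41)=+1, (16|41)=+1; (−1)^{1·2·20}·(+1)^2·(+1)^1 = +1.
v=17: a=17^-1·(≡1), b=17^-2·(≡10) mod 17; (1|17)=+1, (10|17)=-1; (−1)^{-1·-2·8}·(+1)^-2·(-1)^-1 = -1.
(160794415, 215 / ℚ) ramifies at {2, 17, 29, 43}: a division algebra.

[2, 17, 29, 43]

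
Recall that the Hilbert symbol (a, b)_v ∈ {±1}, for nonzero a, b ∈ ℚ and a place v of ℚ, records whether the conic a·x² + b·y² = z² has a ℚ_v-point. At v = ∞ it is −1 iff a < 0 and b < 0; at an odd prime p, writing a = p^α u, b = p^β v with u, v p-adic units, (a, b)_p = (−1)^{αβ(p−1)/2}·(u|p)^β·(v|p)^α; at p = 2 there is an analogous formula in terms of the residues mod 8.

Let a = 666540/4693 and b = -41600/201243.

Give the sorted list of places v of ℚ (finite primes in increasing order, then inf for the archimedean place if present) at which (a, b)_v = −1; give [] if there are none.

[3, 5, 7, 13]

(a, b) ≡ (455, -78) mod (ℚ^×)²; places V = {2, 3, 5, 7, 13, 19, 23, 37, ∞}.
(a,b)_∞: sgn(455)=+, sgn(-78)=−, so +1.
(a,b)_5: α=1, u≡1; β=2, v≡2 (mod 5); (1|5)=+1, (2|5)=-1; sign (−1)^0·+1^2·-1^1 = -1.
(a,b)_2: α=2, β=7; u≡7, v≡1 (mod 8); ε(u)ε(v)=1·0, αω(v)=2·0, βω(u)=7·0; sum ≡ 0  ⇒  +1.
(a,b)_19: α=-2, u≡3; β=0, v≡17 (mod 19); (3|19)=-1, (17|19)=+1; sign (−1)^0·-1^0·+1^-2 = +1.
(a,b)_23: α=2, u≡18; β=0, v≡22 (mod 23); (18|23)=+1, (22|23)=-1; sign (−1)^0·+1^0·-1^2 = +1.
(a,b)_13: α=-1, u≡3; β=1, v≡8 (mod 13); (3|13)=+1, (8|13)=-1; sign (−1)^0·+1^1·-1^-1 = -1.
(a,b)_3: α=2, u≡2; β=-1, v≡1 (mod 3); (2|3)=-1, (1|3)=+1; sign (−1)^0·-1^-1·+1^2 = -1.
(a,b)_37: α=0, u≡21; β=-2, v≡12 (mod 37); (21|37)=+1, (12|37)=+1; sign (−1)^0·+1^-2·+1^0 = +1.
(a,b)_7: α=1, u≡2; β=-2, v≡3 (mod 7); (2|7)=+1, (3|7)=-1; sign (−1)^0·+1^-2·-1^1 = -1.
|Ram(455, -78)| = 4, even; anisotropic at {3, 5, 7, 13}.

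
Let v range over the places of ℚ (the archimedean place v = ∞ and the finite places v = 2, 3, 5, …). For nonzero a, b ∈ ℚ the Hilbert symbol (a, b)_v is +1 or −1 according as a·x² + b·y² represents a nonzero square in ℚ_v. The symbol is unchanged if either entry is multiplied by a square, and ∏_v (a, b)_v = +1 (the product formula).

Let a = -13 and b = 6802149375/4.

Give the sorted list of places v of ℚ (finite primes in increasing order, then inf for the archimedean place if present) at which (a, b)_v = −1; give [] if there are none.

Mod squares: a ≡ -13, b ≡ 24679. Check v ∈ {∞, 2, 3, 5, 7, 13, 23, 29, 37}.
v=2: v_2(a)=0, v_2(b)=-2; units ≡ 3, 7 (mod 8); ε·ε+αω+βω = 1·1+0·0+-2·1 ≡ 1  ⇒  (a,b)_2 = -1.
v=7: a=7^0·(≡1), b=7^2·(≡4) mod 7; (1|7)=+1, (4|7)=+1; (−1)^{0·2·3}·(+1)^2·(+1)^0 = +1.
v=5: a=5^0·(≡2), b=5^4·(≡1) mod 5; (2|5)=-1, (1|5)=+1; (−1)^{0·4·2}·(-1)^4·(+1)^0 = +1.
v=29: a=29^0·(≡16), b=29^1·(≡8) mod 29; (16|29)=+1, (8|29)=-1; (−1)^{0·1·14}·(+1)^1·(-1)^0 = +1.
v=3: a=3^0·(≡2), b=3^2·(≡1) mod 3; (2|3)=-1, (1|3)=+1; (−1)^{0·2·1}·(-1)^2·(+1)^0 = +1.
v=∞: -13 < 0 and 24679 > 0  ⇒  (a,b)_∞ = +1.
v=13: a=13^1·(≡12), b=13^0·(≡2) mod 13; (12|13)=+1, (2|13)=-1; (−1)^{1·0·6}·(+1)^0·(-1)^1 = -1.
v=37: a=37^0·(≡24), b=37^1·(≡3) mod 37; (24|37)=-1, (3|37)=+1; (−1)^{0·1·18}·(-1)^1·(+1)^0 = -1.
v=23: a=23^0·(≡10), b=23^1·(≡14) mod 23; (10|23)=-1, (14|23)=-1; (−1)^{0·1·11}·(-1)^1·(-1)^0 = -1.
(-13, 24679 / ℚ) ramifies at {2, 13, 23, 37}: a division algebra.

[2, 13, 23, 37]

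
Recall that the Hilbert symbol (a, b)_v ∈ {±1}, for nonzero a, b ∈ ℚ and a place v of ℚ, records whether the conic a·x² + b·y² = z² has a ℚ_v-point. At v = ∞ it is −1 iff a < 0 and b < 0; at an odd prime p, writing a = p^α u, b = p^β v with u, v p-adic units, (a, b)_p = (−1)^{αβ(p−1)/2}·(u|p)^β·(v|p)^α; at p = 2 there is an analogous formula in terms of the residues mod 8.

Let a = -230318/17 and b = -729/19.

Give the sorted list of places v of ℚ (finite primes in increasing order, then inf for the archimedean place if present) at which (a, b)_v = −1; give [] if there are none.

Mod squares: a ≡ -10846, b ≡ -19. Check v ∈ {∞, 2, 3, 11, 17, 19, 29}.
v=3: a=3^0·(≡2), b=3^6·(≡2) mod 3; (2|3)=-1, (2|3)=-1; (−1)^{0·6·1}·(-1)^6·(-1)^0 = +1.
v=17: a=17^-1·(≡15), b=17^0·(≡1) mod 17; (15|17)=+1, (1|17)=+1; (−1)^{-1·0·8}·(+1)^0·(+1)^-1 = +1.
v=29: a=29^1·(≡19), b=29^0·(≡12) mod 29; (19|29)=-1, (12|29)=-1; (−1)^{1·0·14}·(-1)^0·(-1)^1 = -1.
v=2: v_2(a)=1, v_2(b)=0; units ≡ 1, 5 (mod 8); ε·ε+αω+βω = 0·0+1·1+0·0 ≡ 1  ⇒  (a,b)_2 = -1.
v=11: a=11^1·(≡1), b=11^0·(≡1) mod 11; (1|11)=+1, (1|11)=+1; (−1)^{1·0·5}·(+1)^0·(+1)^1 = +1.
v=∞: -10846 < 0 and -19 < 0  ⇒  (a,b)_∞ = -1.
v=19: a=19^2·(≡15), b=19^-1·(≡12) mod 19; (15|19)=-1, (12|19)=-1; (−1)^{2·-1·9}·(-1)^-1·(-1)^2 = -1.
|Ram(-10846, -19)| = 4, even; anisotropic at {2, 19, 29, ∞}.

[2, 19, 29, inf]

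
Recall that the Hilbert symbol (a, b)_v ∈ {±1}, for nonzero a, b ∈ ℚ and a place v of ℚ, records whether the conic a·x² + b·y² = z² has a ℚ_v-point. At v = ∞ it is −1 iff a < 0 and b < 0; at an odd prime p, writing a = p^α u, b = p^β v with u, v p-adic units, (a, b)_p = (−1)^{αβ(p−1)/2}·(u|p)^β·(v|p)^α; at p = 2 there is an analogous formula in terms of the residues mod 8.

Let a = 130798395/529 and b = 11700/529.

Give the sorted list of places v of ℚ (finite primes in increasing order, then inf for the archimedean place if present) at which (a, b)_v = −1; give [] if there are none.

(a, b) ≡ (195, 13) mod (ℚ^×)²; places V = {2, 3, 5, 7, 13, 23, ∞}.
(a,b)_13: α=3, u≡11; β=1, v≡9 (mod 13); (11|13)=-1, (9|13)=+1; sign (−1)^0·-1^1·+1^3 = -1.
(a,b)_7: α=2, u≡6; β=0, v≡6 (mod 7); (6|7)=-1, (6|7)=-1; sign (−1)^0·-1^0·-1^2 = +1.
(a,b)_2: α=0, β=2; u≡3, v≡5 (mod 8); ε(u)ε(v)=1·0, αω(v)=0·1, βω(u)=2·1; sum ≡ 0  ⇒  +1.
(a,b)_∞: sgn(195)=+, sgn(13)=+, so +1.
(a,b)_3: α=5, u≡2; β=2, v≡1 (mod 3); (2|3)=-1, (1|3)=+1; sign (−1)^0·-1^2·+1^5 = +1.
(a,b)_23: α=-2, u≡17; β=-2, v≡16 (mod 23); (17|23)=-1, (16|23)=+1; sign (−1)^0·-1^-2·+1^-2 = +1.
(a,b)_5: α=1, u≡1; β=2, v≡2 (mod 5); (1|5)=+1, (2|5)=-1; sign (−1)^0·+1^2·-1^1 = -1.
(195, 13 / ℚ) ramifies at {5, 13}: a division algebra.

[5, 13]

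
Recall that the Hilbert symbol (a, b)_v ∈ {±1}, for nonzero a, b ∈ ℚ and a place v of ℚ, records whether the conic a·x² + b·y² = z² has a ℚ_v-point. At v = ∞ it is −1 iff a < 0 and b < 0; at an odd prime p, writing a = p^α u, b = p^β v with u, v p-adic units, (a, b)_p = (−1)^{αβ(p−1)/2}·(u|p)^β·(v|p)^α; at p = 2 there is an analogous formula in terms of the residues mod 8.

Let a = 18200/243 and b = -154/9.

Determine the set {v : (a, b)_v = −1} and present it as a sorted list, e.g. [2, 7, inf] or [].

[2, 3, 11, 13]

(a, b) ≡ (546, -154) mod (ℚ^×)²; places V = {2, 3, 5, 7, 11, 13, ∞}.
(a,b)_∞: sgn(546)=+, sgn(-154)=−, so +1.
(a,b)_3: α=-5, u≡2; β=-2, v≡2 (mod 3); (2|3)=-1, (2|3)=-1; sign (−1)^0·-1^-2·-1^-5 = -1.
(a,b)_7: α=1, u≡2; β=1, v≡3 (mod 7); (2|7)=+1, (3|7)=-1; sign (−1)^1·+1^1·-1^1 = +1.
(a,b)_13: α=1, u≡1; β=0, v≡6 (mod 13); (1|13)=+1, (6|13)=-1; sign (−1)^0·+1^0·-1^1 = -1.
(a,b)_5: α=2, u≡1; β=0, v≡4 (mod 5); (1|5)=+1, (4|5)=+1; sign (−1)^0·+1^0·+1^2 = +1.
(a,b)_11: α=0, u≡6; β=1, v≡7 (mod 11); (6|11)=-1, (7|11)=-1; sign (−1)^0·-1^1·-1^0 = -1.
(a,b)_2: α=3, β=1; u≡1, v≡3 (mod 8); ε(u)ε(v)=0·1, αω(v)=3·1, βω(u)=1·0; sum ≡ 1  ⇒  -1.
Ram(546, -154) = {2, 3, 11, 13}; no ℚ_2-point on the conic.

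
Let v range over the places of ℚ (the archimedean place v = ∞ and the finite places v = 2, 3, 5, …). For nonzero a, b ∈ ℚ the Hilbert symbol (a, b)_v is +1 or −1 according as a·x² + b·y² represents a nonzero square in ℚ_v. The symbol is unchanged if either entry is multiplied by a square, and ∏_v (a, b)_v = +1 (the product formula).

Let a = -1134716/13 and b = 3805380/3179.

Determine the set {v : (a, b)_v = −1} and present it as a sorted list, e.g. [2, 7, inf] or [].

[5, 17]

(a, b) ≡ (-3687827, 1595) mod (ℚ^×)²; places V = {2, 3, 5, 11, 13, 17, 29, 37, 41, ∞}.
(a,b)_∞: sgn(-3687827)=−, sgn(1595)=+, so +1.
(a,b)_41: α=1, u≡22; β=0, v≡4 (mod 41); (22|41)=-1, (4|41)=+1; sign (−1)^0·-1^0·+1^1 = +1.
(a,b)_11: α=1, u≡1; β=-1, v≡6 (mod 11); (1|11)=+1, (6|11)=-1; sign (−1)^1·+1^-1·-1^1 = +1.
(a,b)_17: α=1, u≡10; β=-2, v≡6 (mod 17); (10|17)=-1, (6|17)=-1; sign (−1)^0·-1^-2·-1^1 = -1.
(a,b)_29: α=0, u≡22; β=1, v≡11 (mod 29); (22|29)=+1, (11|29)=-1; sign (−1)^0·+1^1·-1^0 = +1.
(a,b)_13: α=-1, u≡2; β=0, v≡1 (mod 13); (2|13)=-1, (1|13)=+1; sign (−1)^0·-1^0·+1^-1 = +1.
(a,b)_37: α=1, u≡26; β=0, v≡11 (mod 37); (26|37)=+1, (11|37)=+1; sign (−1)^0·+1^0·+1^1 = +1.
(a,b)_2: α=2, β=2; u≡5, v≡3 (mod 8); ε(u)ε(v)=0·1, αω(v)=2·1, βω(u)=2·1; sum ≡ 0  ⇒  +1.
(a,b)_3: α=0, u≡1; β=8, v≡2 (mod 3); (1|3)=+1, (2|3)=-1; sign (−1)^0·+1^8·-1^0 = +1.
(a,b)_5: α=0, u≡3; β=1, v≡4 (mod 5); (3|5)=-1, (4|5)=+1; sign (−1)^0·-1^1·+1^0 = -1.
|Ram(-3687827, 1595)| = 2, even; anisotropic at {5, 17}.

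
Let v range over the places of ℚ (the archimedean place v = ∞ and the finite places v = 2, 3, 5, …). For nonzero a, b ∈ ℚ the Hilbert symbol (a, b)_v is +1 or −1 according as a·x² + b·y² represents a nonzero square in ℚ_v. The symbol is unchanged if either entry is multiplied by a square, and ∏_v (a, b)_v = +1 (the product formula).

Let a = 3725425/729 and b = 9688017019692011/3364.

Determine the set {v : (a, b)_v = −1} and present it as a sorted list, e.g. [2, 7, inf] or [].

Mod squares: a ≡ 149017, b ≡ 19019. Check v ∈ {∞, 2, 3, 5, 7, 11, 13, 19, 23, 29, 31}.
v=13: a=13^0·(≡2), b=13^3·(≡8) mod 13; (2|13)=-1, (8|13)=-1; (−1)^{0·3·6}·(-1)^3·(-1)^0 = -1.
v=∞: 149017 > 0 and 19019 > 0  ⇒  (a,b)_∞ = +1.
v=23: a=23^1·(≡2), b=23^2·(≡10) mod 23; (2|23)=+1, (10|23)=-1; (−1)^{1·2·11}·(+1)^2·(-1)^1 = -1.
v=29: a=29^0·(≡14), b=29^-2·(≡13) mod 29; (14|29)=-1, (13|29)=+1; (−1)^{0·-2·14}·(-1)^-2·(+1)^0 = +1.
v=3: a=3^-6·(≡1), b=3^0·(≡2) mod 3; (1|3)=+1, (2|3)=-1; (−1)^{-6·0·1}·(+1)^0·(-1)^-6 = +1.
v=19: a=19^1·(≡2), b=19^1·(≡3) mod 19; (2|19)=-1, (3|19)=-1; (−1)^{1·1·9}·(-1)^1·(-1)^1 = -1.
v=2: v_2(a)=0, v_2(b)=-2; units ≡ 1, 3 (mod 8); ε·ε+αω+βω = 0·1+0·1+-2·0 ≡ 0  ⇒  (a,b)_2 = +1.
v=7: a=7^0·(≡4), b=7^3·(≡4) mod 7; (4|7)=+1, (4|7)=+1; (−1)^{0·3·3}·(+1)^3·(+1)^0 = +1.
v=11: a=11^1·(≡6), b=11^3·(≡8) mod 11; (6|11)=-1, (8|11)=-1; (−1)^{1·3·5}·(-1)^3·(-1)^1 = -1.
v=31: a=31^1·(≡7), b=31^2·(≡7) mod 31; (7|31)=+1, (7|31)=+1; (−1)^{1·2·15}·(+1)^2·(+1)^1 = +1.
v=5: a=5^2·(≡3), b=5^0·(≡4) mod 5; (3|5)=-1, (4|5)=+1; (−1)^{2·0·2}·(-1)^0·(+1)^2 = +1.
Ram(149017, 19019) = {11, 13, 19, 23}; no ℚ_11-point on the conic.

[11, 13, 19, 23]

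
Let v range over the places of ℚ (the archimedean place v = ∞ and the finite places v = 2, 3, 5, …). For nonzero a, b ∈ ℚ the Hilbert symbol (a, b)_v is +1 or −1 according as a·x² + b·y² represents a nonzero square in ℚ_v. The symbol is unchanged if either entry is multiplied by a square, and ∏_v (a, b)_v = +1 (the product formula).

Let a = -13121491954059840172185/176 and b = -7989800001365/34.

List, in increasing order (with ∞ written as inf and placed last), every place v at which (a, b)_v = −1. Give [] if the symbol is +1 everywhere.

[2, 7, 17, inf]

(a, b) ≡ (-8666515, -36890) mod (ℚ^×)²; places V = {2, 3, 5, 7, 11, 13, 17, 23, 31, 41, ∞}.
(a,b)_23: α=3, u≡16; β=2, v≡16 (mod 23); (16|23)=+1, (16|23)=+1; sign (−1)^0·+1^2·+1^3 = +1.
(a,b)_17: α=3, u≡13; β=-1, v≡5 (mod 17); (13|17)=+1, (5|17)=-1; sign (−1)^0·+1^-1·-1^3 = -1.
(a,b)_31: α=3, u≡24; β=1, v≡8 (mod 31); (24|31)=-1, (8|31)=+1; sign (−1)^1·-1^1·+1^3 = +1.
(a,b)_7: α=2, u≡6; β=3, v≡4 (mod 7); (6|7)=-1, (4|7)=+1; sign (−1)^0·-1^3·+1^2 = -1.
(a,b)_5: α=1, u≡3; β=1, v≡3 (mod 5); (3|5)=-1, (3|5)=-1; sign (−1)^0·-1^1·-1^1 = +1.
(a,b)_41: α=0, u≡7; β=2, v≡5 (mod 41); (7|41)=-1, (5|41)=+1; sign (−1)^0·-1^2·+1^0 = +1.
(a,b)_13: α=5, u≡5; β=2, v≡3 (mod 13); (5|13)=-1, (3|13)=+1; sign (−1)^0·-1^2·+1^5 = +1.
(a,b)_11: α=-1, u≡2; β=0, v≡5 (mod 11); (2|11)=-1, (5|11)=+1; sign (−1)^0·-1^0·+1^-1 = +1.
(a,b)_∞: sgn(-8666515)=−, sgn(-36890)=−, so -1.
(a,b)_3: α=4, u≡2; β=0, v≡1 (mod 3); (2|3)=-1, (1|3)=+1; sign (−1)^0·-1^0·+1^4 = +1.
(a,b)_2: α=-4, β=-1; u≡5, v≡3 (mod 8); ε(u)ε(v)=0·1, αω(v)=-4·1, βω(u)=-1·1; sum ≡ 1  ⇒  -1.
|Ram(-8666515, -36890)| = 4, even; anisotropic at {2, 7, 17, ∞}.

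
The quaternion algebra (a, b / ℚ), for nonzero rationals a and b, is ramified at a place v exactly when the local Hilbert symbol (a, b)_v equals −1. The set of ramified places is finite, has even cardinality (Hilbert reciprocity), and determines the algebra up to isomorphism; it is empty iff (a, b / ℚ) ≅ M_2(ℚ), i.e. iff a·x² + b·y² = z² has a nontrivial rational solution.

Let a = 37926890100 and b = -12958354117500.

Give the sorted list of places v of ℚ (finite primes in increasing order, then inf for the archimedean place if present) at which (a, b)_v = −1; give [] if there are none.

[11, 43]

(a, b) ≡ (25069, -3083487) mod (ℚ^×)²; places V = {2, 3, 5, 11, 41, 43, 53, ∞}.
(a,b)_5: α=2, u≡4; β=4, v≡2 (mod 5); (4|5)=+1, (2|5)=-1; sign (−1)^0·+1^4·-1^2 = +1.
(a,b)_11: α=1, u≡8; β=1, v≡2 (mod 11); (8|11)=-1, (2|11)=-1; sign (−1)^1·-1^1·-1^1 = -1.
(a,b)_3: α=2, u≡1; β=1, v≡1 (mod 3); (1|3)=+1, (1|3)=+1; sign (−1)^0·+1^1·+1^2 = +1.
(a,b)_53: α=1, u≡46; β=1, v≡42 (mod 53); (46|53)=+1, (42|53)=+1; sign (−1)^0·+1^1·+1^1 = +1.
(a,b)_2: α=2, β=2; u≡5, v≡1 (mod 8); ε(u)ε(v)=0·0, αω(v)=2·0, βω(u)=2·1; sum ≡ 0  ⇒  +1.
(a,b)_43: α=1, u≡13; β=1, v≡16 (mod 43); (13|43)=+1, (16|43)=+1; sign (−1)^1·+1^1·+1^1 = -1.
(a,b)_∞: sgn(25069)=+, sgn(-3083487)=−, so +1.
(a,b)_41: α=2, u≡5; β=3, v≡13 (mod 41); (5|41)=+1, (13|41)=-1; sign (−1)^0·+1^3·-1^2 = +1.
(25069, -3083487 / ℚ) ramifies at {11, 43}: a division algebra.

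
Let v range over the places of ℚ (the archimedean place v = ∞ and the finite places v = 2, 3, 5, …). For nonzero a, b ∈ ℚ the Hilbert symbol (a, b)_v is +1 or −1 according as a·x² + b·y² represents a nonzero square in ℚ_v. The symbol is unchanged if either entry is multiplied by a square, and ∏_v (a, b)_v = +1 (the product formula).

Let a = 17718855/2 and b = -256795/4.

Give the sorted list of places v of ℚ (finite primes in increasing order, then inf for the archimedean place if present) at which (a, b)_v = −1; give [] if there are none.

[2, 3, 5, 7, 11, 23]

Mod squares: a ≡ 66990, b ≡ -256795. Check v ∈ {∞, 2, 3, 5, 7, 11, 23, 29}.
v=3: a=3^1·(≡1), b=3^0·(≡2) mod 3; (1|3)=+1, (2|3)=-1; (−1)^{1·0·1}·(+1)^0·(-1)^1 = -1.
v=7: a=7^1·(≡1), b=7^1·(≡4) mod 7; (1|7)=+1, (4|7)=+1; (−1)^{1·1·3}·(+1)^1·(+1)^1 = -1.
v=11: a=11^1·(≡10), b=11^1·(≡2) mod 11; (10|11)=-1, (2|11)=-1; (−1)^{1·1·5}·(-1)^1·(-1)^1 = -1.
v=29: a=29^1·(≡26), b=29^1·(≡12) mod 29; (26|29)=-1, (12|29)=-1; (−1)^{1·1·14}·(-1)^1·(-1)^1 = +1.
v=5: a=5^1·(≡3), b=5^1·(≡4) mod 5; (3|5)=-1, (4|5)=+1; (−1)^{1·1·2}·(-1)^1·(+1)^1 = -1.
v=23: a=23^2·(≡15), b=23^1·(≡9) mod 23; (15|23)=-1, (9|23)=+1; (−1)^{2·1·11}·(-1)^1·(+1)^2 = -1.
v=2: v_2(a)=-1, v_2(b)=-2; units ≡ 7, 5 (mod 8); ε·ε+αω+βω = 1·0+-1·1+-2·0 ≡ 1  ⇒  (a,b)_2 = -1.
v=∞: 66990 > 0 and -256795 < 0  ⇒  (a,b)_∞ = +1.
|Ram(66990, -256795)| = 6, even; anisotropic at {2, 3, 5, 7, 11, 23}.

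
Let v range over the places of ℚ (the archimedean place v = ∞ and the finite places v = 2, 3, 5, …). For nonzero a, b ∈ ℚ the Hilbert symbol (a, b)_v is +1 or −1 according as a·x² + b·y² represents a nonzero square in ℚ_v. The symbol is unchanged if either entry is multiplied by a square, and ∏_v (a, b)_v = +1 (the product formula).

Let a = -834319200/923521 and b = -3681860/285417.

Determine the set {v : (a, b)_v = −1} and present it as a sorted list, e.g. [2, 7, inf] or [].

[3, 5, 11, 13, 17, inf]

(a, b) ≡ (-102, -2145) mod (ℚ^×)²; places V = {2, 3, 5, 7, 11, 13, 17, 31, ∞}.
(a,b)_2: α=5, β=2; u≡5, v≡7 (mod 8); ε(u)ε(v)=0·1, αω(v)=5·0, βω(u)=2·1; sum ≡ 0  ⇒  +1.
(a,b)_17: α=1, u≡7; β=2, v≡11 (mod 17); (7|17)=-1, (11|17)=-1; sign (−1)^0·-1^2·-1^1 = -1.
(a,b)_3: α=1, u≡2; β=-3, v≡2 (mod 3); (2|3)=-1, (2|3)=-1; sign (−1)^1·-1^-3·-1^1 = -1.
(a,b)_11: α=2, u≡8; β=-1, v≡3 (mod 11); (8|11)=-1, (3|11)=+1; sign (−1)^0·-1^-1·+1^2 = -1.
(a,b)_13: α=2, u≡2; β=1, v≡12 (mod 13); (2|13)=-1, (12|13)=+1; sign (−1)^0·-1^1·+1^2 = -1.
(a,b)_∞: sgn(-102)=−, sgn(-2145)=−, so -1.
(a,b)_7: α=0, u≡5; β=2, v≡2 (mod 7); (5|7)=-1, (2|7)=+1; sign (−1)^0·-1^2·+1^0 = +1.
(a,b)_31: α=-4, u≡13; β=-2, v≡4 (mod 31); (13|31)=-1, (4|31)=+1; sign (−1)^0·-1^-2·+1^-4 = +1.
(a,b)_5: α=2, u≡2; β=1, v≡4 (mod 5); (2|5)=-1, (4|5)=+1; sign (−1)^0·-1^1·+1^2 = -1.
(-102, -2145 / ℚ) ramifies at {3, 5, 11, 13, 17, ∞}: a division algebra.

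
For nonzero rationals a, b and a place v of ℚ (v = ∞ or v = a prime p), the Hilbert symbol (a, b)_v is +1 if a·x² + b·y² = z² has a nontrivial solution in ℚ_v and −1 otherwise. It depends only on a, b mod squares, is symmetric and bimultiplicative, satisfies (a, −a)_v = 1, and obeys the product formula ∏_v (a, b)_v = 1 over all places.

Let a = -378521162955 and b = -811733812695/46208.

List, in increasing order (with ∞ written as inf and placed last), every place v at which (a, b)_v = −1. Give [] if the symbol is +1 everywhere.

Mod squares: a ≡ -88595, b ≡ -24910. Check v ∈ {∞, 2, 3, 5, 13, 19, 23, 29, 47, 53}.
v=19: a=19^0·(≡13), b=19^-2·(≡8) mod 19; (13|19)=-1, (8|19)=-1; (−1)^{0·-2·9}·(-1)^-2·(-1)^0 = +1.
v=5: a=5^1·(≡4), b=5^1·(≡2) mod 5; (4|5)=+1, (2|5)=-1; (−1)^{1·1·2}·(+1)^1·(-1)^1 = -1.
v=47: a=47^1·(≡42), b=47^1·(≡32) mod 47; (42|47)=+1, (32|47)=+1; (−1)^{1·1·23}·(+1)^1·(+1)^1 = -1.
v=23: a=23^0·(≡9), b=23^2·(≡5) mod 23; (9|23)=+1, (5|23)=-1; (−1)^{0·2·11}·(+1)^2·(-1)^0 = +1.
v=13: a=13^3·(≡12), b=13^2·(≡5) mod 13; (12|13)=+1, (5|13)=-1; (−1)^{3·2·6}·(+1)^2·(-1)^3 = -1.
v=29: a=29^1·(≡27), b=29^0·(≡20) mod 29; (27|29)=-1, (20|29)=+1; (−1)^{1·0·14}·(-1)^0·(+1)^1 = +1.
v=53: a=53^2·(≡35), b=53^1·(≡16) mod 53; (35|53)=-1, (16|53)=+1; (−1)^{2·1·26}·(-1)^1·(+1)^2 = -1.
v=3: a=3^2·(≡1), b=3^6·(≡2) mod 3; (1|3)=+1, (2|3)=-1; (−1)^{2·6·1}·(+1)^6·(-1)^2 = +1.
v=2: v_2(a)=0, v_2(b)=-7; units ≡ 5, 1 (mod 8); ε·ε+αω+βω = 0·0+0·0+-7·1 ≡ 1  ⇒  (a,b)_2 = -1.
v=∞: -88595 < 0 and -24910 < 0  ⇒  (a,b)_∞ = -1.
|Ram(-88595, -24910)| = 6, even; anisotropic at {2, 5, 13, 47, 53, ∞}.

[2, 5, 13, 47, 53, inf]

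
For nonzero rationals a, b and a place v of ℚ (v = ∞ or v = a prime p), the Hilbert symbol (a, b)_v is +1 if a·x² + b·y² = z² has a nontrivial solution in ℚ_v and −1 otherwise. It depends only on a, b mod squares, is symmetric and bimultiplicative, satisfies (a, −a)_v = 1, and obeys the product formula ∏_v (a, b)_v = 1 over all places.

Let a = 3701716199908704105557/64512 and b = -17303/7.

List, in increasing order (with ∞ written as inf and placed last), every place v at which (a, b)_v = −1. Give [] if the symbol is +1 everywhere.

(a, b) ≡ (721259, -1001) mod (ℚ^×)²; places V = {2, 3, 7, 11, 13, 17, 19, 23, 29, 31, ∞}.
(a,b)_3: α=-2, u≡2; β=0, v≡1 (mod 3); (2|3)=-1, (1|3)=+1; sign (−1)^0·-1^0·+1^-2 = +1.
(a,b)_19: α=1, u≡2; β=0, v≡9 (mod 19); (2|19)=-1, (9|19)=+1; sign (−1)^0·-1^0·+1^1 = +1.
(a,b)_13: α=6, u≡11; β=1, v≡3 (mod 13); (11|13)=-1, (3|13)=+1; sign (−1)^0·-1^1·+1^6 = -1.
(a,b)_17: α=1, u≡12; β=0, v≡15 (mod 17); (12|17)=-1, (15|17)=+1; sign (−1)^0·-1^0·+1^1 = +1.
(a,b)_23: α=2, u≡1; β=0, v≡22 (mod 23); (1|23)=+1, (22|23)=-1; sign (−1)^0·+1^0·-1^2 = +1.
(a,b)_31: α=2, u≡30; β=0, v≡17 (mod 31); (30|31)=-1, (17|31)=-1; sign (−1)^0·-1^0·-1^2 = +1.
(a,b)_2: α=-10, β=0; u≡3, v≡7 (mod 8); ε(u)ε(v)=1·1, αω(v)=-10·0, βω(u)=0·1; sum ≡ 1  ⇒  -1.
(a,b)_11: α=5, u≡5; β=3, v≡6 (mod 11); (5|11)=+1, (6|11)=-1; sign (−1)^1·+1^3·-1^5 = +1.
(a,b)_29: α=1, u≡17; β=0, v≡18 (mod 29); (17|29)=-1, (18|29)=-1; sign (−1)^0·-1^0·-1^1 = -1.
(a,b)_7: α=-1, u≡4; β=-1, v≡1 (mod 7); (4|7)=+1, (1|7)=+1; sign (−1)^1·+1^-1·+1^-1 = -1.
(a,b)_∞: sgn(721259)=+, sgn(-1001)=−, so +1.
(721259, -1001 / ℚ) ramifies at {2, 7, 13, 29}: a division algebra.

[2, 7, 13, 29]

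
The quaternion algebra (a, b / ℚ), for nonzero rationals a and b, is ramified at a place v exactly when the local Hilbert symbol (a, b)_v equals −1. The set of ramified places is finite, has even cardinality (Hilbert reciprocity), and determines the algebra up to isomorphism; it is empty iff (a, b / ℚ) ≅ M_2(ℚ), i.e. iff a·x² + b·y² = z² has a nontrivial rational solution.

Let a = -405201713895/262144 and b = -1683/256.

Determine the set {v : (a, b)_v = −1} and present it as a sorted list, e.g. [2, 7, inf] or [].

[5, inf]

Mod squares: a ≡ -55, b ≡ -187. Check v ∈ {∞, 2, 3, 5, 11, 17}.
v=5: a=5^1·(≡4), b=5^0·(≡2) mod 5; (4|5)=+1, (2|5)=-1; (−1)^{1·0·2}·(+1)^0·(-1)^1 = -1.
v=3: a=3^6·(≡2), b=3^2·(≡2) mod 3; (2|3)=-1, (2|3)=-1; (−1)^{6·2·1}·(-1)^2·(-1)^6 = +1.
v=2: v_2(a)=-18, v_2(b)=-8; units ≡ 1, 5 (mod 8); ε·ε+αω+βω = 0·0+-18·1+-8·0 ≡ 0  ⇒  (a,b)_2 = +1.
v=17: a=17^4·(≡4), b=17^1·(≡3) mod 17; (4|17)=+1, (3|17)=-1; (−1)^{4·1·8}·(+1)^1·(-1)^4 = +1.
v=∞: -55 < 0 and -187 < 0  ⇒  (a,b)_∞ = -1.
v=11: a=11^3·(≡10), b=11^1·(≡4) mod 11; (10|11)=-1, (4|11)=+1; (−1)^{3·1·5}·(-1)^1·(+1)^3 = +1.
Ram(-55, -187) = {5, ∞}; no ℚ_5-point on the conic.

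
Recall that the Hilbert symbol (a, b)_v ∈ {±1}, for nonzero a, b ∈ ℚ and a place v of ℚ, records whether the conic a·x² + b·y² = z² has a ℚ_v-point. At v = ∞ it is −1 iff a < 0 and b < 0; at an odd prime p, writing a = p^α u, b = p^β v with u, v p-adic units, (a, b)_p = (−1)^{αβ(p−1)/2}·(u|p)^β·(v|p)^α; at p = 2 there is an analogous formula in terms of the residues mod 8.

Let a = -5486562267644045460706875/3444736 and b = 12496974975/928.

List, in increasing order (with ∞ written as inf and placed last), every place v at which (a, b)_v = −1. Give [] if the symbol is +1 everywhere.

[2, 3, 29, 31]

(a, b) ≡ (-19, 1742262) mod (ℚ^×)²; places V = {2, 3, 5, 17, 19, 29, 31, 43, ∞}.
(a,b)_29: α=-2, u≡21; β=-1, v≡15 (mod 29); (21|29)=-1, (15|29)=-1; sign (−1)^0·-1^-1·-1^-2 = -1.
(a,b)_19: α=3, u≡10; β=1, v≡5 (mod 19); (10|19)=-1, (5|19)=+1; sign (−1)^1·-1^1·+1^3 = +1.
(a,b)_17: α=2, u≡16; β=1, v≡5 (mod 17); (16|17)=+1, (5|17)=-1; sign (−1)^0·+1^1·-1^2 = +1.
(a,b)_2: α=-12, β=-5; u≡5, v≡3 (mod 8); ε(u)ε(v)=0·1, αω(v)=-12·1, βω(u)=-5·1; sum ≡ 1  ⇒  -1.
(a,b)_31: α=2, u≡6; β=1, v≡11 (mod 31); (6|31)=-1, (11|31)=-1; sign (−1)^0·-1^1·-1^2 = -1.
(a,b)_∞: sgn(-19)=−, sgn(1742262)=+, so +1.
(a,b)_5: α=4, u≡4; β=2, v≡3 (mod 5); (4|5)=+1, (3|5)=-1; sign (−1)^0·+1^2·-1^4 = +1.
(a,b)_3: α=6, u≡2; β=3, v≡2 (mod 3); (2|3)=-1, (2|3)=-1; sign (−1)^0·-1^3·-1^6 = -1.
(a,b)_43: α=6, u≡41; β=2, v≡10 (mod 43); (41|43)=+1, (10|43)=+1; sign (−1)^0·+1^2·+1^6 = +1.
Ram(-19, 1742262) = {2, 3, 29, 31}; no ℚ_2-point on the conic.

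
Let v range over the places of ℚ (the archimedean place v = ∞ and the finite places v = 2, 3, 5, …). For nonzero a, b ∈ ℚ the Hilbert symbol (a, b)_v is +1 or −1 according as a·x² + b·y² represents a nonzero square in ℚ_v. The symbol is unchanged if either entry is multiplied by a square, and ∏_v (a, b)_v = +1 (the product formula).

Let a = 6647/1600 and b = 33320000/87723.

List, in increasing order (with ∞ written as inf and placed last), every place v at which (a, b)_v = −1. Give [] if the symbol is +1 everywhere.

(a, b) ≡ (23, 51) mod (ℚ^×)²; places V = {2, 3, 5, 7, 17, 19, 23, ∞}.
(a,b)_7: α=0, u≡1; β=2, v≡1 (mod 7); (1|7)=+1, (1|7)=+1; sign (−1)^0·+1^2·+1^0 = +1.
(a,b)_19: α=0, u≡4; β=-2, v≡18 (mod 19); (4|19)=+1, (18|19)=-1; sign (−1)^0·+1^-2·-1^0 = +1.
(a,b)_2: α=-6, β=6; u≡7, v≡3 (mod 8); ε(u)ε(v)=1·1, αω(v)=-6·1, βω(u)=6·0; sum ≡ 1  ⇒  -1.
(a,b)_23: α=1, u≡1; β=0, v≡15 (mod 23); (1|23)=+1, (15|23)=-1; sign (−1)^0·+1^0·-1^1 = -1.
(a,b)_∞: sgn(23)=+, sgn(51)=+, so +1.
(a,b)_3: α=0, u≡2; β=-5, v≡2 (mod 3); (2|3)=-1, (2|3)=-1; sign (−1)^0·-1^-5·-1^0 = -1.
(a,b)_5: α=-2, u≡3; β=4, v≡4 (mod 5); (3|5)=-1, (4|5)=+1; sign (−1)^0·-1^4·+1^-2 = +1.
(a,b)_17: α=2, u≡3; β=1, v≡12 (mod 17); (3|17)=-1, (12|17)=-1; sign (−1)^0·-1^1·-1^2 = -1.
|Ram(23, 51)| = 4, even; anisotropic at {2, 3, 17, 23}.

[2, 3, 17, 23]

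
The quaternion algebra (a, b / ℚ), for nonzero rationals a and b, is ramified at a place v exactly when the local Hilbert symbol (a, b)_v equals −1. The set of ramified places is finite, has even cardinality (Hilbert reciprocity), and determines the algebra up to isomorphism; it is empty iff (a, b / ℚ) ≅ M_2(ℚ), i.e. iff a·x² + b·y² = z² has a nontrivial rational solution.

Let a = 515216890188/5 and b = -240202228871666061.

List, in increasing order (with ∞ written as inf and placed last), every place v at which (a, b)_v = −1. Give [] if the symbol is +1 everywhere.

[2, 3, 13, 23]

Mod squares: a ≡ 15, b ≡ -69069. Check v ∈ {∞, 2, 3, 5, 7, 11, 13, 23}.
v=7: a=7^2·(≡4), b=7^3·(≡6) mod 7; (4|7)=+1, (6|7)=-1; (−1)^{2·3·3}·(+1)^3·(-1)^2 = +1.
v=2: v_2(a)=2, v_2(b)=0; units ≡ 7, 3 (mod 8); ε·ε+αω+βω = 1·1+2·1+0·0 ≡ 1  ⇒  (a,b)_2 = -1.
v=∞: 15 > 0 and -69069 < 0  ⇒  (a,b)_∞ = +1.
v=23: a=23^2·(≡21), b=23^3·(≡15) mod 23; (21|23)=-1, (15|23)=-1; (−1)^{2·3·11}·(-1)^3·(-1)^2 = -1.
v=5: a=5^-1·(≡3), b=5^0·(≡4) mod 5; (3|5)=-1, (4|5)=+1; (−1)^{-1·0·2}·(-1)^0·(+1)^-1 = +1.
v=13: a=13^2·(≡5), b=13^3·(≡12) mod 13; (5|13)=-1, (12|13)=+1; (−1)^{2·3·6}·(-1)^3·(+1)^2 = -1.
v=3: a=3^5·(≡2), b=3^9·(≡2) mod 3; (2|3)=-1, (2|3)=-1; (−1)^{5·9·1}·(-1)^9·(-1)^5 = -1.
v=11: a=11^2·(≡5), b=11^3·(≡2) mod 11; (5|11)=+1, (2|11)=-1; (−1)^{2·3·5}·(+1)^3·(-1)^2 = +1.
|Ram(15, -69069)| = 4, even; anisotropic at {2, 3, 13, 23}.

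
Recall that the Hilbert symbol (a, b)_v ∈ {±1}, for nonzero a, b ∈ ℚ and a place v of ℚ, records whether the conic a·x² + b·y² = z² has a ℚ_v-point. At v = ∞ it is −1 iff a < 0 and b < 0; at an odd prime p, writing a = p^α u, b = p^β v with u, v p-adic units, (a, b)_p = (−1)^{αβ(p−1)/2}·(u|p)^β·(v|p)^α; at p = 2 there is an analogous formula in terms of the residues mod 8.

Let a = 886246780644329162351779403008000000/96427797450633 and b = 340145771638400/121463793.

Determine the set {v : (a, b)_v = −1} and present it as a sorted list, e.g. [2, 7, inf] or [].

Mod squares: a ≡ 629, b ≡ 1258. Check v ∈ {∞, 2, 3, 5, 7, 11, 13, 17, 19, 31, 37}.
v=∞: 629 > 0 and 1258 > 0  ⇒  (a,b)_∞ = +1.
v=11: a=11^-4·(≡10), b=11^-2·(≡4) mod 11; (10|11)=-1, (4|11)=+1; (−1)^{-4·-2·5}·(-1)^-2·(+1)^-4 = +1.
v=3: a=3^-18·(≡2), b=3^-10·(≡1) mod 3; (2|3)=-1, (1|3)=+1; (−1)^{-18·-10·1}·(-1)^-10·(+1)^-18 = +1.
v=17: a=17^-1·(≡12), b=17^-1·(≡3) mod 17; (12|17)=-1, (3|17)=-1; (−1)^{-1·-1·8}·(-1)^-1·(-1)^-1 = +1.
v=5: a=5^6·(≡4), b=5^2·(≡2) mod 5; (4|5)=+1, (2|5)=-1; (−1)^{6·2·2}·(+1)^2·(-1)^6 = +1.
v=37: a=37^3·(≡6), b=37^1·(≡34) mod 37; (6|37)=-1, (34|37)=+1; (−1)^{3·1·18}·(-1)^1·(+1)^3 = -1.
v=7: a=7^6·(≡5), b=7^2·(≡3) mod 7; (5|7)=-1, (3|7)=-1; (−1)^{6·2·3}·(-1)^2·(-1)^6 = +1.
v=13: a=13^6·(≡2), b=13^2·(≡4) mod 13; (2|13)=-1, (4|13)=+1; (−1)^{6·2·6}·(-1)^2·(+1)^6 = +1.
v=31: a=31^4·(≡19), b=31^2·(≡28) mod 31; (19|31)=+1, (28|31)=+1; (−1)^{4·2·15}·(+1)^2·(+1)^4 = +1.
v=19: a=19^4·(≡14), b=19^2·(≡9) mod 19; (14|19)=-1, (9|19)=+1; (−1)^{4·2·9}·(-1)^2·(+1)^4 = +1.
v=2: v_2(a)=14, v_2(b)=7; units ≡ 5, 5 (mod 8); ε·ε+αω+βω = 0·0+14·1+7·1 ≡ 1  ⇒  (a,b)_2 = -1.
|Ram(629, 1258)| = 2, even; anisotropic at {2, 37}.

[2, 37]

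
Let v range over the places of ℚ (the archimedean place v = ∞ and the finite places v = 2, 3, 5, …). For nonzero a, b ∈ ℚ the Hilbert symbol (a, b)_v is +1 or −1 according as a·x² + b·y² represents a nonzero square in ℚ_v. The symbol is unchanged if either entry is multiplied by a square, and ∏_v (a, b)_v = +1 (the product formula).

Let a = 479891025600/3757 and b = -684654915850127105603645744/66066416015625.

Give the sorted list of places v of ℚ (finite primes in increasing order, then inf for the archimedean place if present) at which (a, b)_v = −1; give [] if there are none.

[19, 29]

(a, b) ≡ (150423, -3059) mod (ℚ^×)²; places V = {2, 3, 5, 7, 13, 17, 19, 23, 29, ∞}.
(a,b)_29: α=1, u≡20; β=2, v≡2 (mod 29); (20|29)=+1, (2|29)=-1; sign (−1)^0·+1^2·-1^1 = -1.
(a,b)_19: α=1, u≡15; β=3, v≡13 (mod 19); (15|19)=-1, (13|19)=-1; sign (−1)^1·-1^3·-1^1 = -1.
(a,b)_13: α=-1, u≡4; β=4, v≡9 (mod 13); (4|13)=+1, (9|13)=+1; sign (−1)^0·+1^4·+1^-1 = +1.
(a,b)_∞: sgn(150423)=+, sgn(-3059)=−, so +1.
(a,b)_23: α=2, u≡4; β=5, v≡20 (mod 23); (4|23)=+1, (20|23)=-1; sign (−1)^0·+1^5·-1^2 = +1.
(a,b)_2: α=6, β=4; u≡7, v≡5 (mod 8); ε(u)ε(v)=1·0, αω(v)=6·1, βω(u)=4·0; sum ≡ 0  ⇒  +1.
(a,b)_5: α=2, u≡2; β=-10, v≡1 (mod 5); (2|5)=-1, (1|5)=+1; sign (−1)^0·-1^-10·+1^2 = +1.
(a,b)_7: α=3, u≡6; β=9, v≡2 (mod 7); (6|7)=-1, (2|7)=+1; sign (−1)^1·-1^9·+1^3 = +1.
(a,b)_3: α=1, u≡2; β=-4, v≡1 (mod 3); (2|3)=-1, (1|3)=+1; sign (−1)^0·-1^-4·+1^1 = +1.
(a,b)_17: α=-2, u≡5; β=-4, v≡4 (mod 17); (5|17)=-1, (4|17)=+1; sign (−1)^0·-1^-4·+1^-2 = +1.
Ram(150423, -3059) = {19, 29}; no ℚ_19-point on the conic.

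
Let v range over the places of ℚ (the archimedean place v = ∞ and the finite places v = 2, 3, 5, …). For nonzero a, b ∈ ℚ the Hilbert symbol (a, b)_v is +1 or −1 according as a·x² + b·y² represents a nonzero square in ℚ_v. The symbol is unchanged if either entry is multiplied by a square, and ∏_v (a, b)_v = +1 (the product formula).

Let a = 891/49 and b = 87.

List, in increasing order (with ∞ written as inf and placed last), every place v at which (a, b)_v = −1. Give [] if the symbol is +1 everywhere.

[2, 3, 11, 29]

Mod squares: a ≡ 11, b ≡ 87. Check v ∈ {∞, 2, 3, 7, 11, 29}.
v=∞: 11 > 0 and 87 > 0  ⇒  (a,b)_∞ = +1.
v=3: a=3^4·(≡2), b=3^1·(≡2) mod 3; (2|3)=-1, (2|3)=-1; (−1)^{4·1·1}·(-1)^1·(-1)^4 = -1.
v=7: a=7^-2·(≡2), b=7^0·(≡3) mod 7; (2|7)=+1, (3|7)=-1; (−1)^{-2·0·3}·(+1)^0·(-1)^-2 = +1.
v=11: a=11^1·(≡3), b=11^0·(≡10) mod 11; (3|11)=+1, (10|11)=-1; (−1)^{1·0·5}·(+1)^0·(-1)^1 = -1.
v=29: a=29^0·(≡17), b=29^1·(≡3) mod 29; (17|29)=-1, (3|29)=-1; (−1)^{0·1·14}·(-1)^1·(-1)^0 = -1.
v=2: v_2(a)=0, v_2(b)=0; units ≡ 3, 7 (mod 8); ε·ε+αω+βω = 1·1+0·0+0·1 ≡ 1  ⇒  (a,b)_2 = -1.
(11, 87 / ℚ) ramifies at {2, 3, 11, 29}: a division algebra.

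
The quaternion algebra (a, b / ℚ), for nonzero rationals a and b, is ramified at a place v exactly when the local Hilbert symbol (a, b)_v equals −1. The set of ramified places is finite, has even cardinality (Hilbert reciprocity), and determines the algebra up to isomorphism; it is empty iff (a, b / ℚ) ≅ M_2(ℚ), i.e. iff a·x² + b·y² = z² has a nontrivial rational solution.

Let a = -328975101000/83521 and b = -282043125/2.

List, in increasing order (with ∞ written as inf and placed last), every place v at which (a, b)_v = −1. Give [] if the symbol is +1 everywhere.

[5, 13, 19, inf]

(a, b) ≡ (-501410, -100282) mod (ℚ^×)²; places V = {2, 3, 5, 7, 13, 17, 19, 29, ∞}.
(a,b)_5: α=3, u≡2; β=4, v≡3 (mod 5); (2|5)=-1, (3|5)=-1; sign (−1)^0·-1^4·-1^3 = -1.
(a,b)_7: α=1, u≡1; β=1, v≡3 (mod 7); (1|7)=+1, (3|7)=-1; sign (−1)^1·+1^1·-1^1 = +1.
(a,b)_19: α=1, u≡9; β=1, v≡1 (mod 19); (9|19)=+1, (1|19)=+1; sign (−1)^1·+1^1·+1^1 = -1.
(a,b)_13: α=1, u≡9; β=1, v≡5 (mod 13); (9|13)=+1, (5|13)=-1; sign (−1)^0·+1^1·-1^1 = -1.
(a,b)_2: α=3, β=-1; u≡7, v≡3 (mod 8); ε(u)ε(v)=1·1, αω(v)=3·1, βω(u)=-1·0; sum ≡ 0  ⇒  +1.
(a,b)_3: α=8, u≡1; β=2, v≡2 (mod 3); (1|3)=+1, (2|3)=-1; sign (−1)^0·+1^2·-1^8 = +1.
(a,b)_17: α=-4, u≡10; β=0, v≡8 (mod 17); (10|17)=-1, (8|17)=+1; sign (−1)^0·-1^0·+1^-4 = +1.
(a,b)_29: α=1, u≡5; β=1, v≡9 (mod 29); (5|29)=+1, (9|29)=+1; sign (−1)^0·+1^1·+1^1 = +1.
(a,b)_∞: sgn(-501410)=−, sgn(-100282)=−, so -1.
(-501410, -100282 / ℚ) ramifies at {5, 13, 19, ∞}: a division algebra.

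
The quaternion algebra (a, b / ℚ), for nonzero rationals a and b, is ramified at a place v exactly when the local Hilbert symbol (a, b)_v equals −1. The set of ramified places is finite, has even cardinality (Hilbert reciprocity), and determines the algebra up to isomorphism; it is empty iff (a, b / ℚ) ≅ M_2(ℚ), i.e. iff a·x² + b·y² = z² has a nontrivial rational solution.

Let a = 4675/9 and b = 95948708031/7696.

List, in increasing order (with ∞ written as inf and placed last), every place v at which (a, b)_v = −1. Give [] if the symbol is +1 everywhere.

[2, 13, 17, 37]

Mod squares: a ≡ 187, b ≡ 153439. Check v ∈ {∞, 2, 3, 5, 11, 13, 17, 29, 37, 41, 47}.
v=29: a=29^0·(≡20), b=29^1·(≡1) mod 29; (20|29)=+1, (1|29)=+1; (−1)^{0·1·14}·(+1)^1·(+1)^0 = +1.
v=41: a=41^0·(≡32), b=41^2·(≡14) mod 41; (32|41)=+1, (14|41)=-1; (−1)^{0·2·20}·(+1)^2·(-1)^0 = +1.
v=2: v_2(a)=0, v_2(b)=-4; units ≡ 3, 7 (mod 8); ε·ε+αω+βω = 1·1+0·0+-4·1 ≡ 1  ⇒  (a,b)_2 = -1.
v=5: a=5^2·(≡3), b=5^0·(≡1) mod 5; (3|5)=-1, (1|5)=+1; (−1)^{2·0·2}·(-1)^0·(+1)^2 = +1.
v=47: a=47^0·(≡39), b=47^2·(≡33) mod 47; (39|47)=-1, (33|47)=-1; (−1)^{0·2·23}·(-1)^2·(-1)^0 = +1.
v=3: a=3^-2·(≡1), b=3^4·(≡1) mod 3; (1|3)=+1, (1|3)=+1; (−1)^{-2·4·1}·(+1)^4·(+1)^-2 = +1.
v=17: a=17^1·(≡6), b=17^0·(≡14) mod 17; (6|17)=-1, (14|17)=-1; (−1)^{1·0·8}·(-1)^0·(-1)^1 = -1.
v=11: a=11^1·(≡2), b=11^1·(≡5) mod 11; (2|11)=-1, (5|11)=+1; (−1)^{1·1·5}·(-1)^1·(+1)^1 = +1.
v=37: a=37^0·(≡22), b=37^-1·(≡26) mod 37; (22|37)=-1, (26|37)=+1; (−1)^{0·-1·18}·(-1)^-1·(+1)^0 = -1.
v=13: a=13^0·(≡11), b=13^-1·(≡1) mod 13; (11|13)=-1, (1|13)=+1; (−1)^{0·-1·6}·(-1)^-1·(+1)^0 = -1.
v=∞: 187 > 0 and 153439 > 0  ⇒  (a,b)_∞ = +1.
|Ram(187, 153439)| = 4, even; anisotropic at {2, 13, 17, 37}.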